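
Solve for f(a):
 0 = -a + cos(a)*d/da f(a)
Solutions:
 f(a) = C1 + Integral(a/cos(a), a)


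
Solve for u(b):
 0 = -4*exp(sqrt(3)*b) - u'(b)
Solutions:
 u(b) = C1 - 4*sqrt(3)*exp(sqrt(3)*b)/3


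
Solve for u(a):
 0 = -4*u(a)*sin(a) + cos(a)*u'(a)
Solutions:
 u(a) = C1/cos(a)^4


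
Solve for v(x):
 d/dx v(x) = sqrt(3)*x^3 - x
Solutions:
 v(x) = C1 + sqrt(3)*x^4/4 - x^2/2


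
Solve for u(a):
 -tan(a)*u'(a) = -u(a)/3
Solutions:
 u(a) = C1*sin(a)^(1/3)


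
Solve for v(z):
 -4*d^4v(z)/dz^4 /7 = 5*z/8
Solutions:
 v(z) = C1 + C2*z + C3*z^2 + C4*z^3 - 7*z^5/768


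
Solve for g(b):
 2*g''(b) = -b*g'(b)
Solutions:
 g(b) = C1 + C2*erf(b/2)


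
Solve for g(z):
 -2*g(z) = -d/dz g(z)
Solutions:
 g(z) = C1*exp(2*z)


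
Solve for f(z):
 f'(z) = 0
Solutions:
 f(z) = C1


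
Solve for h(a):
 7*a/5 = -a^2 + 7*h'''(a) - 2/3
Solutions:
 h(a) = C1 + C2*a + C3*a^2 + a^5/420 + a^4/120 + a^3/63


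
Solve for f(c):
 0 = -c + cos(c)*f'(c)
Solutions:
 f(c) = C1 + Integral(c/cos(c), c)


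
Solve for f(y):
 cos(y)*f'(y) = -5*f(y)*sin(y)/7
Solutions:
 f(y) = C1*cos(y)^(5/7)


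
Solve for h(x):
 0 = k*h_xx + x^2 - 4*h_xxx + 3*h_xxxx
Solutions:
 h(x) = C1 + C2*x + C3*exp(x*(2 - sqrt(4 - 3*k))/3) + C4*exp(x*(sqrt(4 - 3*k) + 2)/3) - x^4/(12*k) - 4*x^3/(3*k^2) + x^2*(3 - 16/k)/k^2


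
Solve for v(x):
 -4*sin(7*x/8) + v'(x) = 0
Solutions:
 v(x) = C1 - 32*cos(7*x/8)/7


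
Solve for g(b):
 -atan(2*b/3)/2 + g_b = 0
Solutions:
 g(b) = C1 + b*atan(2*b/3)/2 - 3*log(4*b^2 + 9)/8


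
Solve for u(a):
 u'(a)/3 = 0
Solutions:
 u(a) = C1


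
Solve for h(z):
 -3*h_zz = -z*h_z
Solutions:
 h(z) = C1 + C2*erfi(sqrt(6)*z/6)


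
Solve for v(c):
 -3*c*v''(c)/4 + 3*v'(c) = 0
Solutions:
 v(c) = C1 + C2*c^5


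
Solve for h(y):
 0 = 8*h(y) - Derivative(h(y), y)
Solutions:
 h(y) = C1*exp(8*y)


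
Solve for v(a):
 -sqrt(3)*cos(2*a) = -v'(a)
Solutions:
 v(a) = C1 + sqrt(3)*sin(2*a)/2


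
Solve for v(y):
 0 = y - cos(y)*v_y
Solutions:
 v(y) = C1 + Integral(y/cos(y), y)


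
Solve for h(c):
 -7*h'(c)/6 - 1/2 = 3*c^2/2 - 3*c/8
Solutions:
 h(c) = C1 - 3*c^3/7 + 9*c^2/56 - 3*c/7


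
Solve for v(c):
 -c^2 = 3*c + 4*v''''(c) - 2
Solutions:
 v(c) = C1 + C2*c + C3*c^2 + C4*c^3 - c^6/1440 - c^5/160 + c^4/48


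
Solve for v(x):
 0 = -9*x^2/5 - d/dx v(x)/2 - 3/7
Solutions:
 v(x) = C1 - 6*x^3/5 - 6*x/7


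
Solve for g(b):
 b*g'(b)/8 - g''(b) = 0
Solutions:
 g(b) = C1 + C2*erfi(b/4)


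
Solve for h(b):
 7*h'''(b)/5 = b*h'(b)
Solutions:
 h(b) = C1 + Integral(C2*airyai(5^(1/3)*7^(2/3)*b/7) + C3*airybi(5^(1/3)*7^(2/3)*b/7), b)


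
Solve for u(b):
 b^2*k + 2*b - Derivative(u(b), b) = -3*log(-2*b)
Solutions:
 u(b) = C1 + b^3*k/3 + b^2 + 3*b*log(-b) + 3*b*(-1 + log(2))


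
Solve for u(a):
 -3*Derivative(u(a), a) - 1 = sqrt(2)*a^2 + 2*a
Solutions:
 u(a) = C1 - sqrt(2)*a^3/9 - a^2/3 - a/3


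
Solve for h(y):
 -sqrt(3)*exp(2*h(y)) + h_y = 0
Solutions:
 h(y) = log(-sqrt(-1/(C1 + sqrt(3)*y))) - log(2)/2
 h(y) = log(-1/(C1 + sqrt(3)*y))/2 - log(2)/2


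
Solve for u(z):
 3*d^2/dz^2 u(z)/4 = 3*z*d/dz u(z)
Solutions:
 u(z) = C1 + C2*erfi(sqrt(2)*z)


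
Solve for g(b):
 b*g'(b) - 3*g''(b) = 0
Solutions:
 g(b) = C1 + C2*erfi(sqrt(6)*b/6)


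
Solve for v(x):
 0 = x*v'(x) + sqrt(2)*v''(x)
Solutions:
 v(x) = C1 + C2*erf(2^(1/4)*x/2)


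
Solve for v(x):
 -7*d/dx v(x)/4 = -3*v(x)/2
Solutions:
 v(x) = C1*exp(6*x/7)


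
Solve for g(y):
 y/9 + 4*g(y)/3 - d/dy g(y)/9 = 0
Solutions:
 g(y) = C1*exp(12*y) - y/12 - 1/144


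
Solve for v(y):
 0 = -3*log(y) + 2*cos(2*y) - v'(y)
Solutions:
 v(y) = C1 - 3*y*log(y) + 3*y + sin(2*y)


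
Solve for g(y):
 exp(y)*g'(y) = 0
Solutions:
 g(y) = C1


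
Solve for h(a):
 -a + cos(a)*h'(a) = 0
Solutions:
 h(a) = C1 + Integral(a/cos(a), a)


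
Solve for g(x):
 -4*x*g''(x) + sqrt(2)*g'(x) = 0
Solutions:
 g(x) = C1 + C2*x^(sqrt(2)/4 + 1)


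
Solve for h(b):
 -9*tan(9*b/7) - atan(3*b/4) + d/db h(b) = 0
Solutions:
 h(b) = C1 + b*atan(3*b/4) - 2*log(9*b^2 + 16)/3 - 7*log(cos(9*b/7))


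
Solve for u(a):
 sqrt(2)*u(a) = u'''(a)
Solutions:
 u(a) = C3*exp(2^(1/6)*a) + (C1*sin(2^(1/6)*sqrt(3)*a/2) + C2*cos(2^(1/6)*sqrt(3)*a/2))*exp(-2^(1/6)*a/2)


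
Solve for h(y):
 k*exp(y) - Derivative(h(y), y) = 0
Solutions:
 h(y) = C1 + k*exp(y)


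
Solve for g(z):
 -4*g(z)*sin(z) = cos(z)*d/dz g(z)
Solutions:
 g(z) = C1*cos(z)^4


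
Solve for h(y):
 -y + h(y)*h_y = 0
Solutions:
 h(y) = -sqrt(C1 + y^2)
 h(y) = sqrt(C1 + y^2)


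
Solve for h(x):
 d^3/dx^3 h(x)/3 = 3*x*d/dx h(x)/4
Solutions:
 h(x) = C1 + Integral(C2*airyai(2^(1/3)*3^(2/3)*x/2) + C3*airybi(2^(1/3)*3^(2/3)*x/2), x)


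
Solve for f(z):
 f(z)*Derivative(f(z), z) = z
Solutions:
 f(z) = -sqrt(C1 + z^2)
 f(z) = sqrt(C1 + z^2)


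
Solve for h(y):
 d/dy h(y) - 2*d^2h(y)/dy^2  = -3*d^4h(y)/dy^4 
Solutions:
 h(y) = C1 + C4*exp(-y) + (C2*sin(sqrt(3)*y/6) + C3*cos(sqrt(3)*y/6))*exp(y/2)


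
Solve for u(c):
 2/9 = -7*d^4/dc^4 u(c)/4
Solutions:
 u(c) = C1 + C2*c + C3*c^2 + C4*c^3 - c^4/189


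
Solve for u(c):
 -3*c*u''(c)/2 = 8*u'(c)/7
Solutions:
 u(c) = C1 + C2*c^(5/21)


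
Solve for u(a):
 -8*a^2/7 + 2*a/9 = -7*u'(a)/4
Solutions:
 u(a) = C1 + 32*a^3/147 - 4*a^2/63


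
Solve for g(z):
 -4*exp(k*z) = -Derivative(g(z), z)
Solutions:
 g(z) = C1 + 4*exp(k*z)/k


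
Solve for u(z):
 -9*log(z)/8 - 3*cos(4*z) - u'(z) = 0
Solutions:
 u(z) = C1 - 9*z*log(z)/8 + 9*z/8 - 3*sin(4*z)/4


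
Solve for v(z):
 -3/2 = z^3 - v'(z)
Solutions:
 v(z) = C1 + z^4/4 + 3*z/2


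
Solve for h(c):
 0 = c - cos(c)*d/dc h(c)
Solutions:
 h(c) = C1 + Integral(c/cos(c), c)


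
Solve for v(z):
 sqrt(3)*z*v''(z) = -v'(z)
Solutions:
 v(z) = C1 + C2*z^(1 - sqrt(3)/3)


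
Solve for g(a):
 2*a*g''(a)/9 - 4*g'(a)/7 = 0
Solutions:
 g(a) = C1 + C2*a^(25/7)


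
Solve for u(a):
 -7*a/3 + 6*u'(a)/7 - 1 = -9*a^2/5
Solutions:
 u(a) = C1 - 7*a^3/10 + 49*a^2/36 + 7*a/6


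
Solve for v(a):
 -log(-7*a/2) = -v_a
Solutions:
 v(a) = C1 + a*log(-a) + a*(-1 - log(2) + log(7))


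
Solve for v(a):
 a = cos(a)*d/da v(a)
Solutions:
 v(a) = C1 + Integral(a/cos(a), a)


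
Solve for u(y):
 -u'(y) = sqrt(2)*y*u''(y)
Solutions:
 u(y) = C1 + C2*y^(1 - sqrt(2)/2)


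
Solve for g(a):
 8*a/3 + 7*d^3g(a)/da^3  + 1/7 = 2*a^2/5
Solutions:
 g(a) = C1 + C2*a + C3*a^2 + a^5/1050 - a^4/63 - a^3/294


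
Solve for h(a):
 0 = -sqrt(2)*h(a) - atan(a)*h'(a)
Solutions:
 h(a) = C1*exp(-sqrt(2)*Integral(1/atan(a), a))


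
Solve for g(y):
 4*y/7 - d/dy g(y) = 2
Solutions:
 g(y) = C1 + 2*y^2/7 - 2*y


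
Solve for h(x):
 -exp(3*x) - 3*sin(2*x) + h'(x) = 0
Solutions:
 h(x) = C1 + exp(3*x)/3 - 3*cos(2*x)/2


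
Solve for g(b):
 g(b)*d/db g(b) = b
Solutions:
 g(b) = -sqrt(C1 + b^2)
 g(b) = sqrt(C1 + b^2)


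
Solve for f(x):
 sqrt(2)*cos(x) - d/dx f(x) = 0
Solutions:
 f(x) = C1 + sqrt(2)*sin(x)


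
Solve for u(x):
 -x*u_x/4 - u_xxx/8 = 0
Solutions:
 u(x) = C1 + Integral(C2*airyai(-2^(1/3)*x) + C3*airybi(-2^(1/3)*x), x)


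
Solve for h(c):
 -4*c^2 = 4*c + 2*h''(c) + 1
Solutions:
 h(c) = C1 + C2*c - c^4/6 - c^3/3 - c^2/4


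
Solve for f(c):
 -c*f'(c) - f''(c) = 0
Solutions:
 f(c) = C1 + C2*erf(sqrt(2)*c/2)


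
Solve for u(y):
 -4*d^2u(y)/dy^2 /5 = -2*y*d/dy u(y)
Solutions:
 u(y) = C1 + C2*erfi(sqrt(5)*y/2)


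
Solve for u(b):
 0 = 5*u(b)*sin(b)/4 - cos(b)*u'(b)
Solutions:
 u(b) = C1/cos(b)^(5/4)


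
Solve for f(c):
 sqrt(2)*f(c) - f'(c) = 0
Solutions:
 f(c) = C1*exp(sqrt(2)*c)


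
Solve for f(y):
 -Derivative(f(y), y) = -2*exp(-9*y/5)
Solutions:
 f(y) = C1 - 10*exp(-9*y/5)/9


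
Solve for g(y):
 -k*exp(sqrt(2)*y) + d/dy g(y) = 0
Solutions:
 g(y) = C1 + sqrt(2)*k*exp(sqrt(2)*y)/2


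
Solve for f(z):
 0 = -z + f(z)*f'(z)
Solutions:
 f(z) = -sqrt(C1 + z^2)
 f(z) = sqrt(C1 + z^2)


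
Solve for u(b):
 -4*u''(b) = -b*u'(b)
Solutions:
 u(b) = C1 + C2*erfi(sqrt(2)*b/4)


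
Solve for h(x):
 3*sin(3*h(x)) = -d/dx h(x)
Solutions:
 h(x) = -acos((-C1 - exp(18*x))/(C1 - exp(18*x)))/3 + 2*pi/3
 h(x) = acos((-C1 - exp(18*x))/(C1 - exp(18*x)))/3


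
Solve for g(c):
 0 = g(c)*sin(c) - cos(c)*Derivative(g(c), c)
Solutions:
 g(c) = C1/cos(c)


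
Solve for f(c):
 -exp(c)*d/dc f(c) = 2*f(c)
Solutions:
 f(c) = C1*exp(2*exp(-c))


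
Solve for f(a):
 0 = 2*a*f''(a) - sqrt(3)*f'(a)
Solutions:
 f(a) = C1 + C2*a^(sqrt(3)/2 + 1)


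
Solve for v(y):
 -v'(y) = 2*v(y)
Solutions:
 v(y) = C1*exp(-2*y)


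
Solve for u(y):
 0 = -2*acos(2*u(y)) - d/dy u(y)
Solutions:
 Integral(1/acos(2*_y), (_y, u(y))) = C1 - 2*y


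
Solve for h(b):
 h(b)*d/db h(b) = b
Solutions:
 h(b) = -sqrt(C1 + b^2)
 h(b) = sqrt(C1 + b^2)


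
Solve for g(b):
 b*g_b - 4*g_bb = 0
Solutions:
 g(b) = C1 + C2*erfi(sqrt(2)*b/4)


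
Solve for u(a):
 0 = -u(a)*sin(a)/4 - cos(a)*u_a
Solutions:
 u(a) = C1*cos(a)^(1/4)


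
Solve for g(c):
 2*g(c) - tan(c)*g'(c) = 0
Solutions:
 g(c) = C1*sin(c)^2


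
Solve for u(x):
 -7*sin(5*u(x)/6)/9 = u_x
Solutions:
 7*x/9 + 3*log(cos(5*u(x)/6) - 1)/5 - 3*log(cos(5*u(x)/6) + 1)/5 = C1


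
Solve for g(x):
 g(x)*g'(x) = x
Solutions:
 g(x) = -sqrt(C1 + x^2)
 g(x) = sqrt(C1 + x^2)


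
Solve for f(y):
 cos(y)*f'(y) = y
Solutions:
 f(y) = C1 + Integral(y/cos(y), y)


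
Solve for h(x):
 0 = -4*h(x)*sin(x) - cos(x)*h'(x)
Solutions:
 h(x) = C1*cos(x)^4


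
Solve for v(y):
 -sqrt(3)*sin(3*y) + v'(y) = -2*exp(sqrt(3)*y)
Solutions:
 v(y) = C1 - 2*sqrt(3)*exp(sqrt(3)*y)/3 - sqrt(3)*cos(3*y)/3


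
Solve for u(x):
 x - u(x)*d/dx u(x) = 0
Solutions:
 u(x) = -sqrt(C1 + x^2)
 u(x) = sqrt(C1 + x^2)


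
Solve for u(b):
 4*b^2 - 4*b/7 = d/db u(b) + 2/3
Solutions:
 u(b) = C1 + 4*b^3/3 - 2*b^2/7 - 2*b/3


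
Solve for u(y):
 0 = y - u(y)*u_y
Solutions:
 u(y) = -sqrt(C1 + y^2)
 u(y) = sqrt(C1 + y^2)


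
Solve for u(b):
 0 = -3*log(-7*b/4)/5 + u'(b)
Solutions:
 u(b) = C1 + 3*b*log(-b)/5 + 3*b*(-2*log(2) - 1 + log(7))/5


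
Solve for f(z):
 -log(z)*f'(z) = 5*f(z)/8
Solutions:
 f(z) = C1*exp(-5*li(z)/8)


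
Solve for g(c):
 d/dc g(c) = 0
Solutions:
 g(c) = C1


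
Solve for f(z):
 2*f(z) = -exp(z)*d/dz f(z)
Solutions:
 f(z) = C1*exp(2*exp(-z))


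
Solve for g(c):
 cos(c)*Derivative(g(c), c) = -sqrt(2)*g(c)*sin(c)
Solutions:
 g(c) = C1*cos(c)^(sqrt(2))


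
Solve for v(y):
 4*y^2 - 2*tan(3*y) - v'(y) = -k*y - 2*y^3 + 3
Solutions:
 v(y) = C1 + k*y^2/2 + y^4/2 + 4*y^3/3 - 3*y + 2*log(cos(3*y))/3


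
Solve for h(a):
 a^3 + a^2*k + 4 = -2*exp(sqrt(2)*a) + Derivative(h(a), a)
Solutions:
 h(a) = C1 + a^4/4 + a^3*k/3 + 4*a + sqrt(2)*exp(sqrt(2)*a)


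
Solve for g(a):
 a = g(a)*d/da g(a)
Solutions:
 g(a) = -sqrt(C1 + a^2)
 g(a) = sqrt(C1 + a^2)


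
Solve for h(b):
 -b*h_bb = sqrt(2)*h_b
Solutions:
 h(b) = C1 + C2*b^(1 - sqrt(2))


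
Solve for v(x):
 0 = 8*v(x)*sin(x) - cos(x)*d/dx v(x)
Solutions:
 v(x) = C1/cos(x)^8


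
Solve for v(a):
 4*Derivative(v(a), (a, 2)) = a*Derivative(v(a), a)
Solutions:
 v(a) = C1 + C2*erfi(sqrt(2)*a/4)


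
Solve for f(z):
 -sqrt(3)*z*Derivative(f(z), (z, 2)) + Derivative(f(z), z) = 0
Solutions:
 f(z) = C1 + C2*z^(sqrt(3)/3 + 1)


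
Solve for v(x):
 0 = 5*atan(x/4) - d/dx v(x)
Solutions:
 v(x) = C1 + 5*x*atan(x/4) - 10*log(x^2 + 16)


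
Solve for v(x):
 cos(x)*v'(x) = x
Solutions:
 v(x) = C1 + Integral(x/cos(x), x)


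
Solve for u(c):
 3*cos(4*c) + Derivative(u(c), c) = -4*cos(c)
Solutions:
 u(c) = C1 - 4*sin(c) - 3*sin(4*c)/4


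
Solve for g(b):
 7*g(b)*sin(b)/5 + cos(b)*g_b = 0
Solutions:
 g(b) = C1*cos(b)^(7/5)


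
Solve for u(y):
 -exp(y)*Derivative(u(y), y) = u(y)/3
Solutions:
 u(y) = C1*exp(exp(-y)/3)


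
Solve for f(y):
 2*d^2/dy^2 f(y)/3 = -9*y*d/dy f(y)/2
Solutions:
 f(y) = C1 + C2*erf(3*sqrt(6)*y/4)


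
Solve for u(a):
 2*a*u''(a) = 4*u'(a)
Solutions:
 u(a) = C1 + C2*a^3


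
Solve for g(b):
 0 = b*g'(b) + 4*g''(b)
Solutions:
 g(b) = C1 + C2*erf(sqrt(2)*b/4)


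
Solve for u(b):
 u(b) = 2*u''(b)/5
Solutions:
 u(b) = C1*exp(-sqrt(10)*b/2) + C2*exp(sqrt(10)*b/2)


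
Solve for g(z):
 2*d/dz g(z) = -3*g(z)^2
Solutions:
 g(z) = 2/(C1 + 3*z)


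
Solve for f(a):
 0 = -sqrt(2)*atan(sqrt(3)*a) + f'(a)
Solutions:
 f(a) = C1 + sqrt(2)*(a*atan(sqrt(3)*a) - sqrt(3)*log(3*a^2 + 1)/6)


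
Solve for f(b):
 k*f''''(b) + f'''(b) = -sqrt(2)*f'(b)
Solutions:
 f(b) = C1 + C2*exp(-b*((sqrt(((27*sqrt(2) + 2/k^2)^2 - 4/k^4)/k^2)/2 + 27*sqrt(2)/(2*k) + k^(-3))^(1/3) + 1/k + 1/(k^2*(sqrt(((27*sqrt(2) + 2/k^2)^2 - 4/k^4)/k^2)/2 + 27*sqrt(2)/(2*k) + k^(-3))^(1/3)))/3) + C3*exp(b*((sqrt(((27*sqrt(2) + 2/k^2)^2 - 4/k^4)/k^2)/2 + 27*sqrt(2)/(2*k) + k^(-3))^(1/3) - sqrt(3)*I*(sqrt(((27*sqrt(2) + 2/k^2)^2 - 4/k^4)/k^2)/2 + 27*sqrt(2)/(2*k) + k^(-3))^(1/3) - 2/k - 4/(k^2*(-1 + sqrt(3)*I)*(sqrt(((27*sqrt(2) + 2/k^2)^2 - 4/k^4)/k^2)/2 + 27*sqrt(2)/(2*k) + k^(-3))^(1/3)))/6) + C4*exp(b*((sqrt(((27*sqrt(2) + 2/k^2)^2 - 4/k^4)/k^2)/2 + 27*sqrt(2)/(2*k) + k^(-3))^(1/3) + sqrt(3)*I*(sqrt(((27*sqrt(2) + 2/k^2)^2 - 4/k^4)/k^2)/2 + 27*sqrt(2)/(2*k) + k^(-3))^(1/3) - 2/k + 4/(k^2*(1 + sqrt(3)*I)*(sqrt(((27*sqrt(2) + 2/k^2)^2 - 4/k^4)/k^2)/2 + 27*sqrt(2)/(2*k) + k^(-3))^(1/3)))/6)


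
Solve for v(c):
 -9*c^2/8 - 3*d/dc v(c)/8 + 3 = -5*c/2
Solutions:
 v(c) = C1 - c^3 + 10*c^2/3 + 8*c


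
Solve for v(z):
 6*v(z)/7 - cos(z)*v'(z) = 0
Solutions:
 v(z) = C1*(sin(z) + 1)^(3/7)/(sin(z) - 1)^(3/7)


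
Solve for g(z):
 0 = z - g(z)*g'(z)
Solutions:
 g(z) = -sqrt(C1 + z^2)
 g(z) = sqrt(C1 + z^2)


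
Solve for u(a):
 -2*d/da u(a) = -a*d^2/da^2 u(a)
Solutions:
 u(a) = C1 + C2*a^3


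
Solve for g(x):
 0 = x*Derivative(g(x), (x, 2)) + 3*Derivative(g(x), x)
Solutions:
 g(x) = C1 + C2/x^2


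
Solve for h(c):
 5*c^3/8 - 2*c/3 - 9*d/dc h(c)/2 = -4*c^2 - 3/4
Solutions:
 h(c) = C1 + 5*c^4/144 + 8*c^3/27 - 2*c^2/27 + c/6


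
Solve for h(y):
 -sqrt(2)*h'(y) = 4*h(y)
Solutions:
 h(y) = C1*exp(-2*sqrt(2)*y)


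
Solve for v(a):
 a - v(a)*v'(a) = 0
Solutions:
 v(a) = -sqrt(C1 + a^2)
 v(a) = sqrt(C1 + a^2)


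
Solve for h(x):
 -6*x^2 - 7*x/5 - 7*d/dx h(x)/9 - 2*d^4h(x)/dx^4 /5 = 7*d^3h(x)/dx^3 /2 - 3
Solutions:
 h(x) = C1 + C2*exp(x*(-70 + 35*35^(2/3)/(4*sqrt(7494) + 1273)^(1/3) + 35^(1/3)*(4*sqrt(7494) + 1273)^(1/3))/24)*sin(sqrt(3)*35^(1/3)*x*(-(4*sqrt(7494) + 1273)^(1/3) + 35*35^(1/3)/(4*sqrt(7494) + 1273)^(1/3))/24) + C3*exp(x*(-70 + 35*35^(2/3)/(4*sqrt(7494) + 1273)^(1/3) + 35^(1/3)*(4*sqrt(7494) + 1273)^(1/3))/24)*cos(sqrt(3)*35^(1/3)*x*(-(4*sqrt(7494) + 1273)^(1/3) + 35*35^(1/3)/(4*sqrt(7494) + 1273)^(1/3))/24) + C4*exp(-x*(35*35^(2/3)/(4*sqrt(7494) + 1273)^(1/3) + 35 + 35^(1/3)*(4*sqrt(7494) + 1273)^(1/3))/12) - 18*x^3/7 - 9*x^2/10 + 513*x/7


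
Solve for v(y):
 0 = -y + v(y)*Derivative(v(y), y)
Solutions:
 v(y) = -sqrt(C1 + y^2)
 v(y) = sqrt(C1 + y^2)


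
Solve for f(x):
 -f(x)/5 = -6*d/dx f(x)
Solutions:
 f(x) = C1*exp(x/30)


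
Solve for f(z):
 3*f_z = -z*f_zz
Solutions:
 f(z) = C1 + C2/z^2


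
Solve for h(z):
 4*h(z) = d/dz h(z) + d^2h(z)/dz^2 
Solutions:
 h(z) = C1*exp(z*(-1 + sqrt(17))/2) + C2*exp(-z*(1 + sqrt(17))/2)


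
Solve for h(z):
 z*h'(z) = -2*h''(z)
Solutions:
 h(z) = C1 + C2*erf(z/2)


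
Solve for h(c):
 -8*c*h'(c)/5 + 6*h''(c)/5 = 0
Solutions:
 h(c) = C1 + C2*erfi(sqrt(6)*c/3)


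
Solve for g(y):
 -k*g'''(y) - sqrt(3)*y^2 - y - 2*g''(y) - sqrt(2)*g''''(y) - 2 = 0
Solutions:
 g(y) = C1 + C2*y + C3*exp(sqrt(2)*y*(-k + sqrt(k^2 - 8*sqrt(2)))/4) + C4*exp(-sqrt(2)*y*(k + sqrt(k^2 - 8*sqrt(2)))/4) - sqrt(3)*y^4/24 + y^3*(sqrt(3)*k - 1)/12 + y^2*(-sqrt(3)*k^2 + k - 4 + 2*sqrt(6))/8


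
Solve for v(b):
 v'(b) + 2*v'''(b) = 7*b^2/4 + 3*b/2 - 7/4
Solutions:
 v(b) = C1 + C2*sin(sqrt(2)*b/2) + C3*cos(sqrt(2)*b/2) + 7*b^3/12 + 3*b^2/4 - 35*b/4


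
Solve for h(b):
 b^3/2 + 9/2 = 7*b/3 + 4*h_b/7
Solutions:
 h(b) = C1 + 7*b^4/32 - 49*b^2/24 + 63*b/8


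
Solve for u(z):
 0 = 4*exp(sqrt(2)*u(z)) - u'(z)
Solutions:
 u(z) = sqrt(2)*(2*log(-1/(C1 + 4*z)) - log(2))/4


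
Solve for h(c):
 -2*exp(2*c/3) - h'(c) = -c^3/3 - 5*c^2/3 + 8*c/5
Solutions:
 h(c) = C1 + c^4/12 + 5*c^3/9 - 4*c^2/5 - 3*exp(2*c/3)


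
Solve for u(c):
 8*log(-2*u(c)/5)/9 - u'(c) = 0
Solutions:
 -9*Integral(1/(log(-_y) - log(5) + log(2)), (_y, u(c)))/8 = C1 - c


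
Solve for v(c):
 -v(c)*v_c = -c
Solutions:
 v(c) = -sqrt(C1 + c^2)
 v(c) = sqrt(C1 + c^2)


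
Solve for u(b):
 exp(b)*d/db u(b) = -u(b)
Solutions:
 u(b) = C1*exp(exp(-b))


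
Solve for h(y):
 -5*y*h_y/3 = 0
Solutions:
 h(y) = C1


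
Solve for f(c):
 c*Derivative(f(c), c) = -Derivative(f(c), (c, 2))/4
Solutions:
 f(c) = C1 + C2*erf(sqrt(2)*c)


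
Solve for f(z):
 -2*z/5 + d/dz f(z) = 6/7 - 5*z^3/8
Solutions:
 f(z) = C1 - 5*z^4/32 + z^2/5 + 6*z/7


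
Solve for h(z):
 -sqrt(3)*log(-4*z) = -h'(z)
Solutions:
 h(z) = C1 + sqrt(3)*z*log(-z) + sqrt(3)*z*(-1 + 2*log(2))


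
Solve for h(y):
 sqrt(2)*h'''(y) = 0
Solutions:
 h(y) = C1 + C2*y + C3*y^2


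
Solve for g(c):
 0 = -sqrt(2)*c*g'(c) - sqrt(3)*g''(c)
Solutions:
 g(c) = C1 + C2*erf(6^(3/4)*c/6)


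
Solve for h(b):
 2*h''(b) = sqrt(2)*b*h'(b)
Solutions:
 h(b) = C1 + C2*erfi(2^(1/4)*b/2)


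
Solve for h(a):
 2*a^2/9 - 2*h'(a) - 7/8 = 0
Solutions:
 h(a) = C1 + a^3/27 - 7*a/16


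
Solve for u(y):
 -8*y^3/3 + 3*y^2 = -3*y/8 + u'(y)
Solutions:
 u(y) = C1 - 2*y^4/3 + y^3 + 3*y^2/16


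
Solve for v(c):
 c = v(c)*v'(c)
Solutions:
 v(c) = -sqrt(C1 + c^2)
 v(c) = sqrt(C1 + c^2)


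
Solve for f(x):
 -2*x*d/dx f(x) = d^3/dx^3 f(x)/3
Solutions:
 f(x) = C1 + Integral(C2*airyai(-6^(1/3)*x) + C3*airybi(-6^(1/3)*x), x)


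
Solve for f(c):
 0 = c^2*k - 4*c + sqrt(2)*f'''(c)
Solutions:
 f(c) = C1 + C2*c + C3*c^2 - sqrt(2)*c^5*k/120 + sqrt(2)*c^4/12


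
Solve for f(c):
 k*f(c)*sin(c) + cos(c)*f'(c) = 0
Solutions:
 f(c) = C1*exp(k*log(cos(c)))


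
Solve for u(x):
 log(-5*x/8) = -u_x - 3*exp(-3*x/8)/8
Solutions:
 u(x) = C1 - x*log(-x) + x*(-log(5) + 1 + 3*log(2)) + exp(-3*x/8)


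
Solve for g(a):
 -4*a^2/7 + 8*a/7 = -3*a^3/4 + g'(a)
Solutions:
 g(a) = C1 + 3*a^4/16 - 4*a^3/21 + 4*a^2/7


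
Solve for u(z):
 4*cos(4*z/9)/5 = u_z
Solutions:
 u(z) = C1 + 9*sin(4*z/9)/5


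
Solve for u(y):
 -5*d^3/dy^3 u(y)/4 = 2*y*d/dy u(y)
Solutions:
 u(y) = C1 + Integral(C2*airyai(-2*5^(2/3)*y/5) + C3*airybi(-2*5^(2/3)*y/5), y)


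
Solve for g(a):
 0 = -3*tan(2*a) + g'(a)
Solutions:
 g(a) = C1 - 3*log(cos(2*a))/2


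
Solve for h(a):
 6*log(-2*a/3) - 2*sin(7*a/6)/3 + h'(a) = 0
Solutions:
 h(a) = C1 - 6*a*log(-a) - 6*a*log(2) + 6*a + 6*a*log(3) - 4*cos(7*a/6)/7


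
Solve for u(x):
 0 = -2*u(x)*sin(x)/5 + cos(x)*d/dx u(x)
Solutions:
 u(x) = C1/cos(x)^(2/5)


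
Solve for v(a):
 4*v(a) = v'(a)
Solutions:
 v(a) = C1*exp(4*a)


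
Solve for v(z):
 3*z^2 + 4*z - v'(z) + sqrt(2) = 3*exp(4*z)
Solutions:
 v(z) = C1 + z^3 + 2*z^2 + sqrt(2)*z - 3*exp(4*z)/4


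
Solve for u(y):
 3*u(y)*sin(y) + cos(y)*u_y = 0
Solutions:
 u(y) = C1*cos(y)^3


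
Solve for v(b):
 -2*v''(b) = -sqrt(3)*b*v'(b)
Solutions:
 v(b) = C1 + C2*erfi(3^(1/4)*b/2)


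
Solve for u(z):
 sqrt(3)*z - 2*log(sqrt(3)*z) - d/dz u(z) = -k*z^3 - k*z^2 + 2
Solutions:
 u(z) = C1 + k*z^4/4 + k*z^3/3 + sqrt(3)*z^2/2 - 2*z*log(z) - z*log(3)


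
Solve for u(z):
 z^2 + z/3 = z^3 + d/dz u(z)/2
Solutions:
 u(z) = C1 - z^4/2 + 2*z^3/3 + z^2/3


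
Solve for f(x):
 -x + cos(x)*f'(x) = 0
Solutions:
 f(x) = C1 + Integral(x/cos(x), x)


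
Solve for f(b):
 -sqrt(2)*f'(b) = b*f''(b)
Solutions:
 f(b) = C1 + C2*b^(1 - sqrt(2))


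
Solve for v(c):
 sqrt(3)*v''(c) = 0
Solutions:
 v(c) = C1 + C2*c


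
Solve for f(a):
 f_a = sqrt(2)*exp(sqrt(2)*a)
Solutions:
 f(a) = C1 + exp(sqrt(2)*a)


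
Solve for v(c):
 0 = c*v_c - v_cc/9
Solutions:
 v(c) = C1 + C2*erfi(3*sqrt(2)*c/2)


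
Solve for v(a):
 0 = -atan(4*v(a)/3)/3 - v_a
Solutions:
 Integral(1/atan(4*_y/3), (_y, v(a))) = C1 - a/3


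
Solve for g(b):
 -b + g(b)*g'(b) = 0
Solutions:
 g(b) = -sqrt(C1 + b^2)
 g(b) = sqrt(C1 + b^2)


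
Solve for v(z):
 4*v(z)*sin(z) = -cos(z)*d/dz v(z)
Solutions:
 v(z) = C1*cos(z)^4


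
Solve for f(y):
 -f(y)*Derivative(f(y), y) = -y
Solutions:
 f(y) = -sqrt(C1 + y^2)
 f(y) = sqrt(C1 + y^2)


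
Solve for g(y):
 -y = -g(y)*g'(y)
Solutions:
 g(y) = -sqrt(C1 + y^2)
 g(y) = sqrt(C1 + y^2)


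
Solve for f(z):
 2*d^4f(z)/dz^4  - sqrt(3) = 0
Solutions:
 f(z) = C1 + C2*z + C3*z^2 + C4*z^3 + sqrt(3)*z^4/48


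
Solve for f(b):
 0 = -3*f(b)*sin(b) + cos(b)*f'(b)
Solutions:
 f(b) = C1/cos(b)^3


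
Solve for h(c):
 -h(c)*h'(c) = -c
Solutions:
 h(c) = -sqrt(C1 + c^2)
 h(c) = sqrt(C1 + c^2)


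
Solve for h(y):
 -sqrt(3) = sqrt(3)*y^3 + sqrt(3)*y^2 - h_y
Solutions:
 h(y) = C1 + sqrt(3)*y^4/4 + sqrt(3)*y^3/3 + sqrt(3)*y


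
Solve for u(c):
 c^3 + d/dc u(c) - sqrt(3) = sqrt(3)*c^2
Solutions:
 u(c) = C1 - c^4/4 + sqrt(3)*c^3/3 + sqrt(3)*c


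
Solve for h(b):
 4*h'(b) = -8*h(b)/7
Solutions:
 h(b) = C1*exp(-2*b/7)


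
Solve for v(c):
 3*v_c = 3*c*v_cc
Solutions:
 v(c) = C1 + C2*c^2


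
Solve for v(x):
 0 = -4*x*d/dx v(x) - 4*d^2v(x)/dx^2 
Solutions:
 v(x) = C1 + C2*erf(sqrt(2)*x/2)


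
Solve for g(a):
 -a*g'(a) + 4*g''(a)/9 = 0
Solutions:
 g(a) = C1 + C2*erfi(3*sqrt(2)*a/4)


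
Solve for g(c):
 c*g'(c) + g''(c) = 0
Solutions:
 g(c) = C1 + C2*erf(sqrt(2)*c/2)


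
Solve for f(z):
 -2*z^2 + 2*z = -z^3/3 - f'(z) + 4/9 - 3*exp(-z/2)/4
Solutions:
 f(z) = C1 - z^4/12 + 2*z^3/3 - z^2 + 4*z/9 + 3*exp(-z/2)/2


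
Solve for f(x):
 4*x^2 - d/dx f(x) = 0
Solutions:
 f(x) = C1 + 4*x^3/3


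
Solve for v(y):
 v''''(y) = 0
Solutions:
 v(y) = C1 + C2*y + C3*y^2 + C4*y^3


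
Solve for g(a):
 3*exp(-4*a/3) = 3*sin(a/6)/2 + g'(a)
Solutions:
 g(a) = C1 + 9*cos(a/6) - 9*exp(-4*a/3)/4


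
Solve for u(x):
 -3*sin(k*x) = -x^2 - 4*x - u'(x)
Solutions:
 u(x) = C1 - x^3/3 - 2*x^2 - 3*cos(k*x)/k


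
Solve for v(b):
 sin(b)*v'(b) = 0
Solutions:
 v(b) = C1


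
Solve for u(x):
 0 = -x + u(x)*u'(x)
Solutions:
 u(x) = -sqrt(C1 + x^2)
 u(x) = sqrt(C1 + x^2)


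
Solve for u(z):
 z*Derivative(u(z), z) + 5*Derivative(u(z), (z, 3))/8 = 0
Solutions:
 u(z) = C1 + Integral(C2*airyai(-2*5^(2/3)*z/5) + C3*airybi(-2*5^(2/3)*z/5), z)


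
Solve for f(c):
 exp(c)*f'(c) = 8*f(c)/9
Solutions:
 f(c) = C1*exp(-8*exp(-c)/9)


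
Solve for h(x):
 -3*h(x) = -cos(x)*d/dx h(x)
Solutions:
 h(x) = C1*(sin(x) + 1)^(3/2)/(sin(x) - 1)^(3/2)


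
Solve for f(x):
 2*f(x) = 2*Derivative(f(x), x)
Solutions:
 f(x) = C1*exp(x)


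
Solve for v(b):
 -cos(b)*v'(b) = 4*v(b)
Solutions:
 v(b) = C1*(sin(b)^2 - 2*sin(b) + 1)/(sin(b)^2 + 2*sin(b) + 1)


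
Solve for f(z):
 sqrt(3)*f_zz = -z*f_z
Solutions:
 f(z) = C1 + C2*erf(sqrt(2)*3^(3/4)*z/6)


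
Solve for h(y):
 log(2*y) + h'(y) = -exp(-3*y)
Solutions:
 h(y) = C1 - y*log(y) + y*(1 - log(2)) + exp(-3*y)/3


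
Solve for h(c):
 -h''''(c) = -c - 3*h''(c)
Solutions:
 h(c) = C1 + C2*c + C3*exp(-sqrt(3)*c) + C4*exp(sqrt(3)*c) - c^3/18


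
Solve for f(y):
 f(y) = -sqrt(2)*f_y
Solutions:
 f(y) = C1*exp(-sqrt(2)*y/2)


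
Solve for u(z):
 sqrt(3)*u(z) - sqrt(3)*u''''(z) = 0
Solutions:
 u(z) = C1*exp(-z) + C2*exp(z) + C3*sin(z) + C4*cos(z)


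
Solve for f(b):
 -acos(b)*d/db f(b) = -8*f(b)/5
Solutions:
 f(b) = C1*exp(8*Integral(1/acos(b), b)/5)


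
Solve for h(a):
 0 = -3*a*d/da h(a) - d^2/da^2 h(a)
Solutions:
 h(a) = C1 + C2*erf(sqrt(6)*a/2)


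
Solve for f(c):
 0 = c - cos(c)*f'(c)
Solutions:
 f(c) = C1 + Integral(c/cos(c), c)


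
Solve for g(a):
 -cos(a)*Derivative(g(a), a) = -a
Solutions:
 g(a) = C1 + Integral(a/cos(a), a)


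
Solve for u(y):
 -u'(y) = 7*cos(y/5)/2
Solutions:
 u(y) = C1 - 35*sin(y/5)/2


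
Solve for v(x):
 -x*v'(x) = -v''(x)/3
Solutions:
 v(x) = C1 + C2*erfi(sqrt(6)*x/2)


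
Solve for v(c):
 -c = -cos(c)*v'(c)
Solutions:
 v(c) = C1 + Integral(c/cos(c), c)


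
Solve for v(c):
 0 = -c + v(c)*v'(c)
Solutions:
 v(c) = -sqrt(C1 + c^2)
 v(c) = sqrt(C1 + c^2)


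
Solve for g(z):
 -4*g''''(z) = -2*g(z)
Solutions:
 g(z) = C1*exp(-2^(3/4)*z/2) + C2*exp(2^(3/4)*z/2) + C3*sin(2^(3/4)*z/2) + C4*cos(2^(3/4)*z/2)


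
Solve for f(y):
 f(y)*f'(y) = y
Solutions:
 f(y) = -sqrt(C1 + y^2)
 f(y) = sqrt(C1 + y^2)


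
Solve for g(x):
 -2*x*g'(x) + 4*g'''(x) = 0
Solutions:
 g(x) = C1 + Integral(C2*airyai(2^(2/3)*x/2) + C3*airybi(2^(2/3)*x/2), x)


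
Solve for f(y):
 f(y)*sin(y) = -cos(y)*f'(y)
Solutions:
 f(y) = C1*cos(y)


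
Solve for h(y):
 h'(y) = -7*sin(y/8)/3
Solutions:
 h(y) = C1 + 56*cos(y/8)/3


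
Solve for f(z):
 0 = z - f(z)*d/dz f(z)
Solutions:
 f(z) = -sqrt(C1 + z^2)
 f(z) = sqrt(C1 + z^2)


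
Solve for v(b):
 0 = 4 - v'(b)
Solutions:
 v(b) = C1 + 4*b


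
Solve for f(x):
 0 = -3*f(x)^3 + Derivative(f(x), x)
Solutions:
 f(x) = -sqrt(2)*sqrt(-1/(C1 + 3*x))/2
 f(x) = sqrt(2)*sqrt(-1/(C1 + 3*x))/2


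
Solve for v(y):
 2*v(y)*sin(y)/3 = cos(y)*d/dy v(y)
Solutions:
 v(y) = C1/cos(y)^(2/3)


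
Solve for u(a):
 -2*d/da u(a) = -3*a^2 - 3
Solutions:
 u(a) = C1 + a^3/2 + 3*a/2


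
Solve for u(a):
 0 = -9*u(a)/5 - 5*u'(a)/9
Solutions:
 u(a) = C1*exp(-81*a/25)


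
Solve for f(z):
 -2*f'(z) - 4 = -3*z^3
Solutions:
 f(z) = C1 + 3*z^4/8 - 2*z


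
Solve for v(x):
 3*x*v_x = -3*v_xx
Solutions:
 v(x) = C1 + C2*erf(sqrt(2)*x/2)


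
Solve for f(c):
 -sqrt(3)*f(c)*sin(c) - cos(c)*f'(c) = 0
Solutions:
 f(c) = C1*cos(c)^(sqrt(3))


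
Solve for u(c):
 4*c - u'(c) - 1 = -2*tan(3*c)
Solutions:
 u(c) = C1 + 2*c^2 - c - 2*log(cos(3*c))/3


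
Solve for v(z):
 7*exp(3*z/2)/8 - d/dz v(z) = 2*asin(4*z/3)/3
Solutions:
 v(z) = C1 - 2*z*asin(4*z/3)/3 - sqrt(9 - 16*z^2)/6 + 7*exp(3*z/2)/12


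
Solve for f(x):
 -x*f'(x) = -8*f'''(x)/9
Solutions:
 f(x) = C1 + Integral(C2*airyai(3^(2/3)*x/2) + C3*airybi(3^(2/3)*x/2), x)


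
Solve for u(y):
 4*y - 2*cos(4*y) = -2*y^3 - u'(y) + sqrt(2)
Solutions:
 u(y) = C1 - y^4/2 - 2*y^2 + sqrt(2)*y + sin(4*y)/2


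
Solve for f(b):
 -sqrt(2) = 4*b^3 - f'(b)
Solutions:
 f(b) = C1 + b^4 + sqrt(2)*b


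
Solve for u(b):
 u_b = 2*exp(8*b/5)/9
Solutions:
 u(b) = C1 + 5*exp(8*b/5)/36


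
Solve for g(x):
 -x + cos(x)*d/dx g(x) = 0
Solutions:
 g(x) = C1 + Integral(x/cos(x), x)


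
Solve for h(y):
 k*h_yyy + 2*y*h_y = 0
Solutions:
 h(y) = C1 + Integral(C2*airyai(2^(1/3)*y*(-1/k)^(1/3)) + C3*airybi(2^(1/3)*y*(-1/k)^(1/3)), y)


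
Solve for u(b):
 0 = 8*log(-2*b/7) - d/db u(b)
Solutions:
 u(b) = C1 + 8*b*log(-b) + 8*b*(-log(7) - 1 + log(2))


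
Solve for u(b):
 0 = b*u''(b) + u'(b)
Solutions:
 u(b) = C1 + C2*log(b)


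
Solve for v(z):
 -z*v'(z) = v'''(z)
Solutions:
 v(z) = C1 + Integral(C2*airyai(-z) + C3*airybi(-z), z)


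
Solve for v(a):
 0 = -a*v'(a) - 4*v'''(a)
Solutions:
 v(a) = C1 + Integral(C2*airyai(-2^(1/3)*a/2) + C3*airybi(-2^(1/3)*a/2), a)


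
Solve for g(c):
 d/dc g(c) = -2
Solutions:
 g(c) = C1 - 2*c


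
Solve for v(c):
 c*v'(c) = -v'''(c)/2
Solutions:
 v(c) = C1 + Integral(C2*airyai(-2^(1/3)*c) + C3*airybi(-2^(1/3)*c), c)


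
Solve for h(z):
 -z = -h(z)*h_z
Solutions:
 h(z) = -sqrt(C1 + z^2)
 h(z) = sqrt(C1 + z^2)


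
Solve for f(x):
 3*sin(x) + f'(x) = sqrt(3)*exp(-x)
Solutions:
 f(x) = C1 + 3*cos(x) - sqrt(3)*exp(-x)


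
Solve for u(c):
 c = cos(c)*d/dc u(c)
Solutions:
 u(c) = C1 + Integral(c/cos(c), c)


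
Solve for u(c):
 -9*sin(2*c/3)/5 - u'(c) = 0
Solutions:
 u(c) = C1 + 27*cos(2*c/3)/10


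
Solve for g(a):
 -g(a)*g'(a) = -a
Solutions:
 g(a) = -sqrt(C1 + a^2)
 g(a) = sqrt(C1 + a^2)


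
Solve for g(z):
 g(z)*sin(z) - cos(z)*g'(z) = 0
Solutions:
 g(z) = C1/cos(z)


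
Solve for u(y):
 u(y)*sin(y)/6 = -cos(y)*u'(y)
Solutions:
 u(y) = C1*cos(y)^(1/6)


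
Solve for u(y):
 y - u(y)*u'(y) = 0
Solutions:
 u(y) = -sqrt(C1 + y^2)
 u(y) = sqrt(C1 + y^2)


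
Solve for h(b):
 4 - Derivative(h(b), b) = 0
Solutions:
 h(b) = C1 + 4*b


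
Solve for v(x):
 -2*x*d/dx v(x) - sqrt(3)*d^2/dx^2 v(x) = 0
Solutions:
 v(x) = C1 + C2*erf(3^(3/4)*x/3)


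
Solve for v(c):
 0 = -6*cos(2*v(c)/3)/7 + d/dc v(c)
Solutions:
 -6*c/7 - 3*log(sin(2*v(c)/3) - 1)/4 + 3*log(sin(2*v(c)/3) + 1)/4 = C1


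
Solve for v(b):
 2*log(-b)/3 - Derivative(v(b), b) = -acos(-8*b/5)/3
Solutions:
 v(b) = C1 + 2*b*log(-b)/3 + b*acos(-8*b/5)/3 - 2*b/3 + sqrt(25 - 64*b^2)/24


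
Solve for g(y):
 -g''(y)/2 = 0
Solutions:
 g(y) = C1 + C2*y


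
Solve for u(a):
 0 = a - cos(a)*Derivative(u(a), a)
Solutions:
 u(a) = C1 + Integral(a/cos(a), a)


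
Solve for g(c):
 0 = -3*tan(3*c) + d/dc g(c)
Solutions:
 g(c) = C1 - log(cos(3*c))


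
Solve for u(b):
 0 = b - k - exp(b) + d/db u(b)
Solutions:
 u(b) = C1 - b^2/2 + b*k + exp(b)


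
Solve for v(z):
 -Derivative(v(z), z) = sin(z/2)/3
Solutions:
 v(z) = C1 + 2*cos(z/2)/3


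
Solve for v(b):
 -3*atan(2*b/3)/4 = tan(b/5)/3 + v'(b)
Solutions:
 v(b) = C1 - 3*b*atan(2*b/3)/4 + 9*log(4*b^2 + 9)/16 + 5*log(cos(b/5))/3


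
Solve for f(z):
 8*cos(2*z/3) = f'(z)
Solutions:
 f(z) = C1 + 12*sin(2*z/3)


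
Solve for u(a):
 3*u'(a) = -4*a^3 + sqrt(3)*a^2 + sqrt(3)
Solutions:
 u(a) = C1 - a^4/3 + sqrt(3)*a^3/9 + sqrt(3)*a/3


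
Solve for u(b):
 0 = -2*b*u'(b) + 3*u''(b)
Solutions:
 u(b) = C1 + C2*erfi(sqrt(3)*b/3)


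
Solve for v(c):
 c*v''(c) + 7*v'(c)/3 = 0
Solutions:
 v(c) = C1 + C2/c^(4/3)


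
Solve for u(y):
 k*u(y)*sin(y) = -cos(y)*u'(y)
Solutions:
 u(y) = C1*exp(k*log(cos(y)))


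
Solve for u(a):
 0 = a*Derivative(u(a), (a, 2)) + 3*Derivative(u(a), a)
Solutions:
 u(a) = C1 + C2/a^2


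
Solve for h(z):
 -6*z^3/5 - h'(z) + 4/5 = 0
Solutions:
 h(z) = C1 - 3*z^4/10 + 4*z/5


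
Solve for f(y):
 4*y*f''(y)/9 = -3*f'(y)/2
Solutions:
 f(y) = C1 + C2/y^(19/8)


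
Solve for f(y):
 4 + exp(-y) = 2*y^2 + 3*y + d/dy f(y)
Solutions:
 f(y) = C1 - 2*y^3/3 - 3*y^2/2 + 4*y - exp(-y)


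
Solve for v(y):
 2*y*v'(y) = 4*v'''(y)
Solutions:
 v(y) = C1 + Integral(C2*airyai(2^(2/3)*y/2) + C3*airybi(2^(2/3)*y/2), y)


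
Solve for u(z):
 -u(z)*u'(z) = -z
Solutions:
 u(z) = -sqrt(C1 + z^2)
 u(z) = sqrt(C1 + z^2)


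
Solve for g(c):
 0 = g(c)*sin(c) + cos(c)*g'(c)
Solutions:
 g(c) = C1*cos(c)


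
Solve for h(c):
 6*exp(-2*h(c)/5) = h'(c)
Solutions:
 h(c) = 5*log(-sqrt(C1 + 6*c)) - 5*log(5) + 5*log(10)/2
 h(c) = 5*log(C1 + 6*c)/2 - 5*log(5) + 5*log(10)/2


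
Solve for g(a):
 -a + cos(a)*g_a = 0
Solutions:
 g(a) = C1 + Integral(a/cos(a), a)


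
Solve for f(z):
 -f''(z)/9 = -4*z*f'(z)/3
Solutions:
 f(z) = C1 + C2*erfi(sqrt(6)*z)


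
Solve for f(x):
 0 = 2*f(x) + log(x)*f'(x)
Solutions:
 f(x) = C1*exp(-2*li(x))


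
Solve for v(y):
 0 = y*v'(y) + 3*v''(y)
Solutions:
 v(y) = C1 + C2*erf(sqrt(6)*y/6)


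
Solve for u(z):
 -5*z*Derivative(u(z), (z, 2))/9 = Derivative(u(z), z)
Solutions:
 u(z) = C1 + C2/z^(4/5)


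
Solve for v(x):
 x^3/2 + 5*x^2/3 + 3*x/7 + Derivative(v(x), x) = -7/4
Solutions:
 v(x) = C1 - x^4/8 - 5*x^3/9 - 3*x^2/14 - 7*x/4


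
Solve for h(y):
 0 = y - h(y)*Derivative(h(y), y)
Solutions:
 h(y) = -sqrt(C1 + y^2)
 h(y) = sqrt(C1 + y^2)


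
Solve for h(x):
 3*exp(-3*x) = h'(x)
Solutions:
 h(x) = C1 - exp(-3*x)


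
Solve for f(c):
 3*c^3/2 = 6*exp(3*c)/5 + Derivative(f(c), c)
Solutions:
 f(c) = C1 + 3*c^4/8 - 2*exp(3*c)/5


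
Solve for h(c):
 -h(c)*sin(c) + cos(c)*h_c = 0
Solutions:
 h(c) = C1/cos(c)


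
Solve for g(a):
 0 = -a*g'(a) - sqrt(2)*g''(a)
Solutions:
 g(a) = C1 + C2*erf(2^(1/4)*a/2)


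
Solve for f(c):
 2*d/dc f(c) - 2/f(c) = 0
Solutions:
 f(c) = -sqrt(C1 + 2*c)
 f(c) = sqrt(C1 + 2*c)


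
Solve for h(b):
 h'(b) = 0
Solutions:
 h(b) = C1


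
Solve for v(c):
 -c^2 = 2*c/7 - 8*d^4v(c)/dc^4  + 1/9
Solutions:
 v(c) = C1 + C2*c + C3*c^2 + C4*c^3 + c^6/2880 + c^5/3360 + c^4/1728


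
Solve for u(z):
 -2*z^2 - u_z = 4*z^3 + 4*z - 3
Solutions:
 u(z) = C1 - z^4 - 2*z^3/3 - 2*z^2 + 3*z


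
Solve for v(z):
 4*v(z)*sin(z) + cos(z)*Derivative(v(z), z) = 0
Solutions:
 v(z) = C1*cos(z)^4


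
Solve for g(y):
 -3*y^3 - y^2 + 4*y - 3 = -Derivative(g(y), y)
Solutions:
 g(y) = C1 + 3*y^4/4 + y^3/3 - 2*y^2 + 3*y


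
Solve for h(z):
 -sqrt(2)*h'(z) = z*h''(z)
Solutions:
 h(z) = C1 + C2*z^(1 - sqrt(2))


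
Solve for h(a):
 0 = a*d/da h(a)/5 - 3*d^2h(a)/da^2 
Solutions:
 h(a) = C1 + C2*erfi(sqrt(30)*a/30)


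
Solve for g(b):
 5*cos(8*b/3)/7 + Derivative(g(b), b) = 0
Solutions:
 g(b) = C1 - 15*sin(8*b/3)/56


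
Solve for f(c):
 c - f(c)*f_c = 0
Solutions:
 f(c) = -sqrt(C1 + c^2)
 f(c) = sqrt(C1 + c^2)


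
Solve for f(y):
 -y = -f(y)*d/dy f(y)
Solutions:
 f(y) = -sqrt(C1 + y^2)
 f(y) = sqrt(C1 + y^2)


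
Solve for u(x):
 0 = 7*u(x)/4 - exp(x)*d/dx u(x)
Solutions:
 u(x) = C1*exp(-7*exp(-x)/4)


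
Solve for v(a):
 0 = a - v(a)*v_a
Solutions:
 v(a) = -sqrt(C1 + a^2)
 v(a) = sqrt(C1 + a^2)


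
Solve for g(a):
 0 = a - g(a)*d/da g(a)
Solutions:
 g(a) = -sqrt(C1 + a^2)
 g(a) = sqrt(C1 + a^2)


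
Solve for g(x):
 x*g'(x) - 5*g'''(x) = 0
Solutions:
 g(x) = C1 + Integral(C2*airyai(5^(2/3)*x/5) + C3*airybi(5^(2/3)*x/5), x)


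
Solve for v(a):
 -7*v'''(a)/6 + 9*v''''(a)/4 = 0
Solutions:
 v(a) = C1 + C2*a + C3*a^2 + C4*exp(14*a/27)


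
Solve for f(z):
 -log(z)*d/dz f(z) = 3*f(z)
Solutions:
 f(z) = C1*exp(-3*li(z))


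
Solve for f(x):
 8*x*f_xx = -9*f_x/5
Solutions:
 f(x) = C1 + C2*x^(31/40)


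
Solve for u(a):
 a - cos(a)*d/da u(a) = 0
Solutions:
 u(a) = C1 + Integral(a/cos(a), a)


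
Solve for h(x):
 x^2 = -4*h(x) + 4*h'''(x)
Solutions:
 h(x) = C3*exp(x) - x^2/4 + (C1*sin(sqrt(3)*x/2) + C2*cos(sqrt(3)*x/2))*exp(-x/2)


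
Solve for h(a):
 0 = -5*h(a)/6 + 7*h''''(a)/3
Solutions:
 h(a) = C1*exp(-14^(3/4)*5^(1/4)*a/14) + C2*exp(14^(3/4)*5^(1/4)*a/14) + C3*sin(14^(3/4)*5^(1/4)*a/14) + C4*cos(14^(3/4)*5^(1/4)*a/14)


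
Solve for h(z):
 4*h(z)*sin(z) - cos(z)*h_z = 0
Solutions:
 h(z) = C1/cos(z)^4


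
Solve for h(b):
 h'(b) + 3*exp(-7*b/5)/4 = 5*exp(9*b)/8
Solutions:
 h(b) = C1 + 5*exp(9*b)/72 + 15*exp(-7*b/5)/28


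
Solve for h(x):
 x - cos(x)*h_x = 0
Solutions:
 h(x) = C1 + Integral(x/cos(x), x)


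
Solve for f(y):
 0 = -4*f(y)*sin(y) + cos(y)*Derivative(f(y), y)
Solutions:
 f(y) = C1/cos(y)^4


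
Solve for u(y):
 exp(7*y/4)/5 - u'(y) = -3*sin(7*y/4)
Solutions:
 u(y) = C1 + 4*exp(7*y/4)/35 - 12*cos(7*y/4)/7


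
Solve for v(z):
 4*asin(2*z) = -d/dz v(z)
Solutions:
 v(z) = C1 - 4*z*asin(2*z) - 2*sqrt(1 - 4*z^2)


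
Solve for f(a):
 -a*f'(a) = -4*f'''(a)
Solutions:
 f(a) = C1 + Integral(C2*airyai(2^(1/3)*a/2) + C3*airybi(2^(1/3)*a/2), a)


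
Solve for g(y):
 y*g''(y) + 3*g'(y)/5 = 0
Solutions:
 g(y) = C1 + C2*y^(2/5)


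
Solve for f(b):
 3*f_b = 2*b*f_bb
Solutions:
 f(b) = C1 + C2*b^(5/2)


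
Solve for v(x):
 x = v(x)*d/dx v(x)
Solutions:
 v(x) = -sqrt(C1 + x^2)
 v(x) = sqrt(C1 + x^2)


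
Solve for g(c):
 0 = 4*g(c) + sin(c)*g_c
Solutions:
 g(c) = C1*(cos(c)^2 + 2*cos(c) + 1)/(cos(c)^2 - 2*cos(c) + 1)


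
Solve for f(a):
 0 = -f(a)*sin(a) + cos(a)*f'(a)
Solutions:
 f(a) = C1/cos(a)


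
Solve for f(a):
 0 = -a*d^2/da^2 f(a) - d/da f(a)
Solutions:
 f(a) = C1 + C2*log(a)


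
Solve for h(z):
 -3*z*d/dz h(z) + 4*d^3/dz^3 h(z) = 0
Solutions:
 h(z) = C1 + Integral(C2*airyai(6^(1/3)*z/2) + C3*airybi(6^(1/3)*z/2), z)


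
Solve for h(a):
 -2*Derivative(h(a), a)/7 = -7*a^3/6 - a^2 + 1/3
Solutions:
 h(a) = C1 + 49*a^4/48 + 7*a^3/6 - 7*a/6


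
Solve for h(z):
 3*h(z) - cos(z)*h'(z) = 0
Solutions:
 h(z) = C1*(sin(z) + 1)^(3/2)/(sin(z) - 1)^(3/2)


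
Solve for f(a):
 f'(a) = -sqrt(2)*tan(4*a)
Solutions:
 f(a) = C1 + sqrt(2)*log(cos(4*a))/4


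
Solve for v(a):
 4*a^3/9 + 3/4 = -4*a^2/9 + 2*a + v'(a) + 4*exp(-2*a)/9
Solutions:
 v(a) = C1 + a^4/9 + 4*a^3/27 - a^2 + 3*a/4 + 2*exp(-2*a)/9


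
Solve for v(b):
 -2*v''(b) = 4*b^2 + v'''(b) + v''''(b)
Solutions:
 v(b) = C1 + C2*b - b^4/6 + b^3/3 + b^2/2 + (C3*sin(sqrt(7)*b/2) + C4*cos(sqrt(7)*b/2))*exp(-b/2)


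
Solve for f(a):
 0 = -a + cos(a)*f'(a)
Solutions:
 f(a) = C1 + Integral(a/cos(a), a)


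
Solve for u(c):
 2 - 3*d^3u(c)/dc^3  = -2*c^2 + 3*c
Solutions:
 u(c) = C1 + C2*c + C3*c^2 + c^5/90 - c^4/24 + c^3/9


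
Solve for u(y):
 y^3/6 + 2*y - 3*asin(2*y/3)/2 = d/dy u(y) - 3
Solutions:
 u(y) = C1 + y^4/24 + y^2 - 3*y*asin(2*y/3)/2 + 3*y - 3*sqrt(9 - 4*y^2)/4


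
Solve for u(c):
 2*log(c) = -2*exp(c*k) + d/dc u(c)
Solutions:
 u(c) = C1 + 2*c*log(c) - 2*c + Piecewise((2*exp(c*k)/k, Ne(k, 0)), (2*c, True))


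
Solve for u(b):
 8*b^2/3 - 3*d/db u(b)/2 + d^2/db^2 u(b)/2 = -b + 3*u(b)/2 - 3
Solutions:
 u(b) = C1*exp(b*(3 - sqrt(21))/2) + C2*exp(b*(3 + sqrt(21))/2) + 16*b^2/9 - 26*b/9 + 164/27


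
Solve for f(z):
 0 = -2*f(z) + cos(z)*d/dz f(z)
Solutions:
 f(z) = C1*(sin(z) + 1)/(sin(z) - 1)


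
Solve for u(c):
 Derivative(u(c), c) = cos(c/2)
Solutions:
 u(c) = C1 + 2*sin(c/2)


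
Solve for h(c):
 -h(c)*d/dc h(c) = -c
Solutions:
 h(c) = -sqrt(C1 + c^2)
 h(c) = sqrt(C1 + c^2)


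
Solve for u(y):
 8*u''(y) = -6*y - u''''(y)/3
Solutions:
 u(y) = C1 + C2*y + C3*sin(2*sqrt(6)*y) + C4*cos(2*sqrt(6)*y) - y^3/8


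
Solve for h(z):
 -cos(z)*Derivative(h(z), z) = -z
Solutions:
 h(z) = C1 + Integral(z/cos(z), z)


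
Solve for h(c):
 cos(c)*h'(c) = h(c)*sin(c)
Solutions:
 h(c) = C1/cos(c)


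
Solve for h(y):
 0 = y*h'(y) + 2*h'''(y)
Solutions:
 h(y) = C1 + Integral(C2*airyai(-2^(2/3)*y/2) + C3*airybi(-2^(2/3)*y/2), y)


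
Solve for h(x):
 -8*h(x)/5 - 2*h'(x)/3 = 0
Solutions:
 h(x) = C1*exp(-12*x/5)


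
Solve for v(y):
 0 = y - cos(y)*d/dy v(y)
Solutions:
 v(y) = C1 + Integral(y/cos(y), y)


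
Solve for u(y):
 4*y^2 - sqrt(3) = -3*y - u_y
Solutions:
 u(y) = C1 - 4*y^3/3 - 3*y^2/2 + sqrt(3)*y


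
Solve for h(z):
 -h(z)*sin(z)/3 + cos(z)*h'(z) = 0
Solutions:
 h(z) = C1/cos(z)^(1/3)


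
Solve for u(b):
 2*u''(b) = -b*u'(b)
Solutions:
 u(b) = C1 + C2*erf(b/2)


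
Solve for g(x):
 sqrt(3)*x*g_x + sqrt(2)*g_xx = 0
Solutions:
 g(x) = C1 + C2*erf(6^(1/4)*x/2)
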